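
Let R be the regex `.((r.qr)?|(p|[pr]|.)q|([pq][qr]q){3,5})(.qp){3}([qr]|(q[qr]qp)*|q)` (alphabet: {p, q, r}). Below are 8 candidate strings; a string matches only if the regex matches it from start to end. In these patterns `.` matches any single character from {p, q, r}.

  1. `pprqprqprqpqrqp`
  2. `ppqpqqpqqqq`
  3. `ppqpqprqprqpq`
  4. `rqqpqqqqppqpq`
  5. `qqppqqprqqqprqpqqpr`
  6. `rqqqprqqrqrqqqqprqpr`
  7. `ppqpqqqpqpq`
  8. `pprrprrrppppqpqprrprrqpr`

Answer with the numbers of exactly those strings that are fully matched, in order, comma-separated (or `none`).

3

1 → no match
2. `ppqpqqpqqqq` → no match
3 → match
4 → no match
5 → no match
6 → no match
7. `ppqpqqqpqpq` → no match
8 → no match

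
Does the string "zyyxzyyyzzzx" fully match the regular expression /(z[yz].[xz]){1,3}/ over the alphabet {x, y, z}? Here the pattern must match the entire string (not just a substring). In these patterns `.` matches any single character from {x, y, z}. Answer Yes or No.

No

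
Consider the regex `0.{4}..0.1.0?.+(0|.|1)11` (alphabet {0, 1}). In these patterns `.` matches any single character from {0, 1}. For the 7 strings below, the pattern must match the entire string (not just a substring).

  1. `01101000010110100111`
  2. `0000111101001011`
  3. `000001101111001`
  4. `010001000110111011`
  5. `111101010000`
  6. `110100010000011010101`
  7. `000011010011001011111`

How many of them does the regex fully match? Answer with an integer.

1 → match
2 → no match
3 → no match — must end with `11`
4 → match
5 → no match — must start with `0`
6 → no match — must start with `0`
7 → no match
Total matched: 2

2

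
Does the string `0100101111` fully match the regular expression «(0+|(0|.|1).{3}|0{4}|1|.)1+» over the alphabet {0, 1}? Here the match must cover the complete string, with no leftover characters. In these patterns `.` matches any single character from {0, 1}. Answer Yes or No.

No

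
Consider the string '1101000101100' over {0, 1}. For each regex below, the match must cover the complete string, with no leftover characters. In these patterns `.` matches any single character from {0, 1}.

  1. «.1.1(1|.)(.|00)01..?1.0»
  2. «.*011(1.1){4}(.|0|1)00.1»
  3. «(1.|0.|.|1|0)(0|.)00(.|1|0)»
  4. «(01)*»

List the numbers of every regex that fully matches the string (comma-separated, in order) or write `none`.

1 → match
2 → no match — must end with '1'
3 → no match
4 → no match

1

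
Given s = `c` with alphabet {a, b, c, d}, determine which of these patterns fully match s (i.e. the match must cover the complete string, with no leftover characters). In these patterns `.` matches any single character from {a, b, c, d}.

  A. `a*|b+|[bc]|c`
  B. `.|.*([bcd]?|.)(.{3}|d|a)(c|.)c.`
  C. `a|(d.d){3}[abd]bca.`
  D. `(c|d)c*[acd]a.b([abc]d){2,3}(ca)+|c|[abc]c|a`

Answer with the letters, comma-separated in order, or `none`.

A, B, D

A → match
B → match
C → no match
D → match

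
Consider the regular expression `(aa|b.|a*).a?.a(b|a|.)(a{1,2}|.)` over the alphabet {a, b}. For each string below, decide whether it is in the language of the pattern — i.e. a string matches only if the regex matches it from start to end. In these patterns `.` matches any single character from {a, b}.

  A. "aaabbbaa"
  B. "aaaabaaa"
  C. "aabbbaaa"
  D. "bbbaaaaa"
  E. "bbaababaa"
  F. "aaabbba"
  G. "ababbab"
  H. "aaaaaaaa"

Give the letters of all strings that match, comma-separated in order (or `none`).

B, D, E, H

A → no match
B → match
C → no match
D → match
E → match
F → no match
G → no match
H → match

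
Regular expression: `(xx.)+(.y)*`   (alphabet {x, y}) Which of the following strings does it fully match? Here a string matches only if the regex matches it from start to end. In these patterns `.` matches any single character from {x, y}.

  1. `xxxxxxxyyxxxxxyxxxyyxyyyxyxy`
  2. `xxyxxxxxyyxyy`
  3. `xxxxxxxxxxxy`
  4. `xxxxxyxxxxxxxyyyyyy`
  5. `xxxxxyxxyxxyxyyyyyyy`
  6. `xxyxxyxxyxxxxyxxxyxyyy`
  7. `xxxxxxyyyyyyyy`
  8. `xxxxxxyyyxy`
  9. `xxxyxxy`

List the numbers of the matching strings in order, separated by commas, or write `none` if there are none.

1 → no match
2 → no match
3 → match
4 → no match
5 → match
6 → no match
7 → match
8 → no match
9 → no match

3, 5, 7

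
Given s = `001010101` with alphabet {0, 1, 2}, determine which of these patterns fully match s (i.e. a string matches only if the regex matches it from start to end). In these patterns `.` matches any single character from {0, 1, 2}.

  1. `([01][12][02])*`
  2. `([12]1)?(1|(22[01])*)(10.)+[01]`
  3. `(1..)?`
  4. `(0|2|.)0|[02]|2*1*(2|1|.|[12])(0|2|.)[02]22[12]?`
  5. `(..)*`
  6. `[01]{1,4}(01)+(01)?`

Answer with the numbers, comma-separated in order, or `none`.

6

1 → no match
2 → no match
3 → no match
4 → no match
5 → no match
6 → match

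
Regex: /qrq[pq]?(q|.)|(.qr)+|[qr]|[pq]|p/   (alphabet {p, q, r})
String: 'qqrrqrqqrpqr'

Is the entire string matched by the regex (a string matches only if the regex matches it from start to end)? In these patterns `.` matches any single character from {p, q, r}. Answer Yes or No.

Yes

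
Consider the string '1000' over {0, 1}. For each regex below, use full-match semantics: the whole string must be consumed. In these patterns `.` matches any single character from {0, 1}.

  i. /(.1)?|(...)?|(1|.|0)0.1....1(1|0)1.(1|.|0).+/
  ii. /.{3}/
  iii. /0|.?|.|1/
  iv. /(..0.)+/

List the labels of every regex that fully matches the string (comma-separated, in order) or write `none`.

iv

i → no match
ii → no match
iii → no match
iv → match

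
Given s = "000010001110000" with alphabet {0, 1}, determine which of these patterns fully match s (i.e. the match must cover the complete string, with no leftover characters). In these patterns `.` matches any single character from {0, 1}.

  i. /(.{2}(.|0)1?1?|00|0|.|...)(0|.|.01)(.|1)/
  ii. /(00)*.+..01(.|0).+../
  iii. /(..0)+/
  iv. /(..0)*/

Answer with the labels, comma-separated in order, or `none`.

i → no match
ii → match
iii → no match
iv → no match

ii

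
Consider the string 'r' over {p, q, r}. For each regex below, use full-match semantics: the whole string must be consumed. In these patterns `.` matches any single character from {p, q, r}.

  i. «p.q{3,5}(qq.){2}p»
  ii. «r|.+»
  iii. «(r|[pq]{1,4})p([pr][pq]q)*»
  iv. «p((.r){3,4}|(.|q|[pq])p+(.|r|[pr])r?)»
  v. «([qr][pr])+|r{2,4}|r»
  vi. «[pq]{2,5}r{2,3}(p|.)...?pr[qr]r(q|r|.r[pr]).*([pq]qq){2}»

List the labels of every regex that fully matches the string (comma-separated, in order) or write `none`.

i → no match — must start with 'p'
ii → match
iii → no match
iv → no match — must start with 'p'
v → match
vi → no match — must end with 'qq'

ii, v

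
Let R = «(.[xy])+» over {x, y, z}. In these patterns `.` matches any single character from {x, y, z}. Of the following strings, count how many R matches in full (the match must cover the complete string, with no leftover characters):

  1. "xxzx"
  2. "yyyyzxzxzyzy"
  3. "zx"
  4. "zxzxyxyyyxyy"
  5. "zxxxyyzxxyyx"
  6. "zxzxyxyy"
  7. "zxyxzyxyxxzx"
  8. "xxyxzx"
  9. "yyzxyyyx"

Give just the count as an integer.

1 → match
2 → match
3 → match
4 → match
5 → match
6 → match
7 → match
8 → match
9 → match
Total matched: 9

9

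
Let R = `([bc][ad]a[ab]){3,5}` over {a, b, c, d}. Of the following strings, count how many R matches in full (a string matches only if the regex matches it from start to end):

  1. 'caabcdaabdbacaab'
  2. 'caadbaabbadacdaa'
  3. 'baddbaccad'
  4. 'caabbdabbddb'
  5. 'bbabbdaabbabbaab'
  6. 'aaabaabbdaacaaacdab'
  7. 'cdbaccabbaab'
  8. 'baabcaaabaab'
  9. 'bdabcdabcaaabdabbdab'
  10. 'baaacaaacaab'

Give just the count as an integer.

3

1 → no match
2 → no match
3 → no match
4 → no match
5 → no match
6 → no match
7 → no match
8 → match
9 → match
10 → match
Total matched: 3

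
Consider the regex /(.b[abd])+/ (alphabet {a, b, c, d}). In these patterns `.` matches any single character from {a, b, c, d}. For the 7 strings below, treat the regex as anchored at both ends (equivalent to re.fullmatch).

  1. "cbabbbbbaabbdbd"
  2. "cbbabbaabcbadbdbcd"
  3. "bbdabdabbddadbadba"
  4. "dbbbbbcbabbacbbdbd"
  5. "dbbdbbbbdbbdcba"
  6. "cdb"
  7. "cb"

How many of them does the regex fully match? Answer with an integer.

1 → match
2 → no match
3 → no match
4 → match
5 → match
6 → no match
7 → no match
Total matched: 3

3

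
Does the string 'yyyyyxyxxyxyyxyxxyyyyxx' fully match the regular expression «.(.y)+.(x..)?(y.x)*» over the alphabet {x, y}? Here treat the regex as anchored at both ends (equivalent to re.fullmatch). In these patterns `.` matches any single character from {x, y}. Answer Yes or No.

No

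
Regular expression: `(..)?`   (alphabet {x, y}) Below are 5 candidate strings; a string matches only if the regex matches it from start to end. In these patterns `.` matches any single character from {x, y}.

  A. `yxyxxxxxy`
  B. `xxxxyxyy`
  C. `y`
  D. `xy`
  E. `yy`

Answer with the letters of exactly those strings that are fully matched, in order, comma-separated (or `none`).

A → no match
B → no match
C → no match
D → match
E → match

D, E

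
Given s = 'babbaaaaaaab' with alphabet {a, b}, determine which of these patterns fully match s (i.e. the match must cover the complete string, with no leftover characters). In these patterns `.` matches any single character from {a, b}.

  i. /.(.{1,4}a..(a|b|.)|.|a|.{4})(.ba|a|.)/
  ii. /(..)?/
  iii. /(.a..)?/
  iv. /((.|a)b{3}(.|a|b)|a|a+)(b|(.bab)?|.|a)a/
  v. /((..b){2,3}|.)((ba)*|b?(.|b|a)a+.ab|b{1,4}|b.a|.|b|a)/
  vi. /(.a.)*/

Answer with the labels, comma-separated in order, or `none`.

vi

i → no match
ii → no match
iii → no match
iv → no match — must end with 'a'
v → no match
vi → match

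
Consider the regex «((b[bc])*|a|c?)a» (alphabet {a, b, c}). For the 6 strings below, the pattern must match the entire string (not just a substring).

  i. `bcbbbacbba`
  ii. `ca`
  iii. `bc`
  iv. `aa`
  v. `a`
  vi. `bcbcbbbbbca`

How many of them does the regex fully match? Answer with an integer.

i → no match
ii → match
iii → no match — must end with `a`
iv → match
v → match
vi → match
Total matched: 4

4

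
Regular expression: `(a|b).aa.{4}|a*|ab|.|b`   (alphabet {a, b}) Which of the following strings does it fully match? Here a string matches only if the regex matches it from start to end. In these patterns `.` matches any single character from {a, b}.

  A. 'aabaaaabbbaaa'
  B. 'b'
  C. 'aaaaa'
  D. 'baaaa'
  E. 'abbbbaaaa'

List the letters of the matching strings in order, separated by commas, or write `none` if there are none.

B, C

A → no match
B → match
C → match
D → no match
E → no match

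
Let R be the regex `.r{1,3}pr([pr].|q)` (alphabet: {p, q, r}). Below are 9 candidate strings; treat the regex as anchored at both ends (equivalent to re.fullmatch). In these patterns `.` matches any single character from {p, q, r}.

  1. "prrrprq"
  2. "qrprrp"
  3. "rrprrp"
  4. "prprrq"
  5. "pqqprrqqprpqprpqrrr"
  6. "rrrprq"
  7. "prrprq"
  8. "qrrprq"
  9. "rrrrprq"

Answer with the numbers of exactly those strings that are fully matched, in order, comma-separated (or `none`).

1 → match
2 → match
3 → match
4 → match
5 → no match
6 → match
7 → match
8 → match
9 → match

1, 2, 3, 4, 6, 7, 8, 9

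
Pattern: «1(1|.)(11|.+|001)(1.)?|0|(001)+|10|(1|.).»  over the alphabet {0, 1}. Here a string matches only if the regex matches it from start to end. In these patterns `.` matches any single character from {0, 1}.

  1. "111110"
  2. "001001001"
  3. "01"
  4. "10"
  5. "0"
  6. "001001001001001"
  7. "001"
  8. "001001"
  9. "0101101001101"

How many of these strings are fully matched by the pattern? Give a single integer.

1 → match
2 → match
3 → match
4 → match
5 → match
6 → match
7 → match
8 → match
9 → no match
Total matched: 8

8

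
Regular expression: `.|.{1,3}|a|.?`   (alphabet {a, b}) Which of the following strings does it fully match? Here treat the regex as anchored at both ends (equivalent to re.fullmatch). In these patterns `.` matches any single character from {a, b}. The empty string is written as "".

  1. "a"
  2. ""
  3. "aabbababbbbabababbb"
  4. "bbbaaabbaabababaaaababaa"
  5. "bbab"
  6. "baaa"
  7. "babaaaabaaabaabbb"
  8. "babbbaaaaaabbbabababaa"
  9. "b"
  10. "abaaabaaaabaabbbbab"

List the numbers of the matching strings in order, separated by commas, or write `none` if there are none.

1. "a" → match
2. "" → match
3 → no match
4 → no match
5. "bbab" → no match
6. "baaa" → no match
7 → no match
8 → no match
9. "b" → match
10 → no match

1, 2, 9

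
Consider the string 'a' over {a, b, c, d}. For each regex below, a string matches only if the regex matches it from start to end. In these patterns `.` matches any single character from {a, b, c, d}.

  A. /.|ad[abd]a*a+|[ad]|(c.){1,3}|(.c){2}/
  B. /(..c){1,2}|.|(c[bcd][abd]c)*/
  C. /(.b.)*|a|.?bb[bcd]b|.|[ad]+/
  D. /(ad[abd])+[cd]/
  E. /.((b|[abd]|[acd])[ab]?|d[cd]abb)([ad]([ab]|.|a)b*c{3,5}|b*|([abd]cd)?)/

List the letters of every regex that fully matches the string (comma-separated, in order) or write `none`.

A, B, C

A → match
B → match
C → match
D → no match — must start with 'ad'
E → no match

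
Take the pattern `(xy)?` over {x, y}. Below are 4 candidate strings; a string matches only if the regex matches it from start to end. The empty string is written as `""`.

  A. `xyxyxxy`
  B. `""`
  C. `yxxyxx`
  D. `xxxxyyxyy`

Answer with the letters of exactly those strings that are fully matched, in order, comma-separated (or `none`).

A → no match
B → match
C → no match
D → no match

B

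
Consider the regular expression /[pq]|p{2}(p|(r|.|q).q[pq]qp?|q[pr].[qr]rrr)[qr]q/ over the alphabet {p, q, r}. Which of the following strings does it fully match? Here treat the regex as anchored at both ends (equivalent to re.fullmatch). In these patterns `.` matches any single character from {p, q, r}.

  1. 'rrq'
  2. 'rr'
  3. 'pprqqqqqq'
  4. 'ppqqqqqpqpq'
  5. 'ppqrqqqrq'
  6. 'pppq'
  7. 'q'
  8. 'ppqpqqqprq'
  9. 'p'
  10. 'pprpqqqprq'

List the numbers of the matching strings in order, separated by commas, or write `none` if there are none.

1. 'rrq' → no match
2. 'rr' → no match
3. 'pprqqqqqq' → match
4. 'ppqqqqqpqpq' → no match
5. 'ppqrqqqrq' → match
6. 'pppq' → no match
7. 'q' → match
8. 'ppqpqqqprq' → match
9. 'p' → match
10. 'pprpqqqprq' → match

3, 5, 7, 8, 9, 10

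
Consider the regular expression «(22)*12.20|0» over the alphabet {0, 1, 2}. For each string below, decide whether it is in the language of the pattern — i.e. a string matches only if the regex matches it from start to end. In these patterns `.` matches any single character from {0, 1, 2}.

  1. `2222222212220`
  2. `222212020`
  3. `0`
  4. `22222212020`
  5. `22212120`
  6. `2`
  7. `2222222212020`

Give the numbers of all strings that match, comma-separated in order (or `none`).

1, 2, 3, 4, 7

1 → match
2 → match
3 → match
4 → match
5 → no match
6 → no match
7 → match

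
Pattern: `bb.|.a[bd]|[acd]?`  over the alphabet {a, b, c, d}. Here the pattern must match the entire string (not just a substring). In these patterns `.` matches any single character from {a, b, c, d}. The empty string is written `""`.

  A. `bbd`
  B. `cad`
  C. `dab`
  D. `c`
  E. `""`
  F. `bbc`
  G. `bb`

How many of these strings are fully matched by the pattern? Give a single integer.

6

A → match
B → match
C → match
D → match
E → match
F → match
G → no match
Total matched: 6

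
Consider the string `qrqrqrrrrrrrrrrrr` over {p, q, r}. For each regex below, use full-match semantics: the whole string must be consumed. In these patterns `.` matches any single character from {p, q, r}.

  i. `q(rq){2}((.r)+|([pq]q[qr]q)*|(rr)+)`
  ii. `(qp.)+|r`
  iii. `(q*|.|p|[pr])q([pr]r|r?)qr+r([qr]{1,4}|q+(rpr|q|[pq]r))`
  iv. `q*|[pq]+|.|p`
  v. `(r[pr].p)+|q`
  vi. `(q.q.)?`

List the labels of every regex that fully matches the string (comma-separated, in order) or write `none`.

i → match
ii → no match
iii → no match
iv → no match
v → no match
vi → no match

i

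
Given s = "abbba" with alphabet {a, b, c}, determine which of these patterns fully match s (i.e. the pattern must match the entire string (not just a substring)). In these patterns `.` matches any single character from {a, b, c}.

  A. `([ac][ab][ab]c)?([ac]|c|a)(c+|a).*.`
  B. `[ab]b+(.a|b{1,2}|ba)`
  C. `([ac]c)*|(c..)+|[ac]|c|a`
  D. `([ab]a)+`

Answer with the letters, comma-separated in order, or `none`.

B

A → no match
B → match
C → no match
D → no match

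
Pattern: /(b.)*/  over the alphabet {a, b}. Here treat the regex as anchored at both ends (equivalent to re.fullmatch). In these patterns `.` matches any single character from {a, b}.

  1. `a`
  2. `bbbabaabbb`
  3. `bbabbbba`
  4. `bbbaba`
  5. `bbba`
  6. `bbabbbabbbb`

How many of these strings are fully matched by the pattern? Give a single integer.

2

1 → no match
2 → no match
3 → no match
4 → match
5 → match
6 → no match
Total matched: 2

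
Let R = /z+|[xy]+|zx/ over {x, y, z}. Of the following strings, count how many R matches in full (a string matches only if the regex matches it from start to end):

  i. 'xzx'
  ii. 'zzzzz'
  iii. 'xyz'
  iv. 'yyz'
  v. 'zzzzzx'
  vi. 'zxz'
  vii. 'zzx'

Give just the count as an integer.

1

i. 'xzx' → no match
ii. 'zzzzz' → match
iii. 'xyz' → no match
iv. 'yyz' → no match
v. 'zzzzzx' → no match
vi. 'zxz' → no match
vii. 'zzx' → no match
Total matched: 1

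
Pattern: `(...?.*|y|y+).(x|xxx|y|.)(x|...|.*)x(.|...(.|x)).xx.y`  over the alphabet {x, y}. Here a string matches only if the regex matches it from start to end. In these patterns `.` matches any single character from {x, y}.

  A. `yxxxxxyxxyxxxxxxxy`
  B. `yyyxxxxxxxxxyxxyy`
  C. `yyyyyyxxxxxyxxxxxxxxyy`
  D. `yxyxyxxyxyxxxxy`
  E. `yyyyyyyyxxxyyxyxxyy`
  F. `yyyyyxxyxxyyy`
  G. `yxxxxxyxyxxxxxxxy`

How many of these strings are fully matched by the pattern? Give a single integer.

6

A → match
B → match
C → match
D → match
E → match
F → no match
G → match
Total matched: 6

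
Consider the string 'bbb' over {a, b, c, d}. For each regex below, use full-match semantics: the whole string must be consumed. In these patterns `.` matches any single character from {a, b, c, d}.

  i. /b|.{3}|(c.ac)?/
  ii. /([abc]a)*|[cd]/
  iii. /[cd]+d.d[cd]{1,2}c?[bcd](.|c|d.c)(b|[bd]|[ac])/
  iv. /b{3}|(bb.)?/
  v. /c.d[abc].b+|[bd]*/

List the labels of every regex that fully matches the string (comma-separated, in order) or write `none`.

i, iv, v

i → match
ii → no match
iii → no match
iv → match
v → match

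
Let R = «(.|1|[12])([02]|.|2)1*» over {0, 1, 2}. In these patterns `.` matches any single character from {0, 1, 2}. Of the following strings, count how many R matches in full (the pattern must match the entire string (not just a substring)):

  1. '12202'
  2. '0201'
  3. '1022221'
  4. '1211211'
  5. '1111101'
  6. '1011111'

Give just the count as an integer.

1 → no match
2 → no match
3 → no match
4 → no match
5 → no match
6 → match
Total matched: 1

1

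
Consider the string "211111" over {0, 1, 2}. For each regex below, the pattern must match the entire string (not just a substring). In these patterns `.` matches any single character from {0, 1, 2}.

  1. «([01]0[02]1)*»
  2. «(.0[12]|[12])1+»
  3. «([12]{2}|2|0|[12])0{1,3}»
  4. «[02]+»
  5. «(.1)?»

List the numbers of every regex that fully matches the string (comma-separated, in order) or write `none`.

2

1 → no match
2 → match
3 → no match — must end with "0"
4 → no match
5 → no match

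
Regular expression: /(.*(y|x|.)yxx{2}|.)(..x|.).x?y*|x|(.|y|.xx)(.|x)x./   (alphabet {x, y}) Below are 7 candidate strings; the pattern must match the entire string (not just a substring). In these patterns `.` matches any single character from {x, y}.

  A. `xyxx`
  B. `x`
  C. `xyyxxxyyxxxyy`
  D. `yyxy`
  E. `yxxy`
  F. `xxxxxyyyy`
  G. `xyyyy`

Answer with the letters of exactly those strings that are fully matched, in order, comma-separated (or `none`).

A, B, C, D, E, F, G

A. `xyxx` → match
B. `x` → match
C → match
D. `yyxy` → match
E. `yxxy` → match
F. `xxxxxyyyy` → match
G. `xyyyy` → match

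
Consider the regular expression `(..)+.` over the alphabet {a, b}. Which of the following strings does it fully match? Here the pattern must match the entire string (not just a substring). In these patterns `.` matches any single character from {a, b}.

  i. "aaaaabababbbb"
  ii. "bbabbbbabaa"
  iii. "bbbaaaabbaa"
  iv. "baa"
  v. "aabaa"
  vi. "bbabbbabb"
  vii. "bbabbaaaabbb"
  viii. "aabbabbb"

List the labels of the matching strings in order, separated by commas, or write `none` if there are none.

i, ii, iii, iv, v, vi

i → match
ii → match
iii → match
iv → match
v → match
vi → match
vii → no match
viii → no match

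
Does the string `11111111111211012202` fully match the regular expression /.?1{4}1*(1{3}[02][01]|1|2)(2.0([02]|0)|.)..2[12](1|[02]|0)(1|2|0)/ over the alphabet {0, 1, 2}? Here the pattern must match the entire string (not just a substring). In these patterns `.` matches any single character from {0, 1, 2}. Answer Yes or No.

Yes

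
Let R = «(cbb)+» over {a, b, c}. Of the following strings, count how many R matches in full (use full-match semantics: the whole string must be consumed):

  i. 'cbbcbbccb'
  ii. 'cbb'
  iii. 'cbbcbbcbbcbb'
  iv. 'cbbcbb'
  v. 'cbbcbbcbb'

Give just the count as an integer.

i. 'cbbcbbccb' → no match — must end with 'cbb'
ii. 'cbb' → match
iii. 'cbbcbbcbbcbb' → match
iv. 'cbbcbb' → match
v. 'cbbcbbcbb' → match
Total matched: 4

4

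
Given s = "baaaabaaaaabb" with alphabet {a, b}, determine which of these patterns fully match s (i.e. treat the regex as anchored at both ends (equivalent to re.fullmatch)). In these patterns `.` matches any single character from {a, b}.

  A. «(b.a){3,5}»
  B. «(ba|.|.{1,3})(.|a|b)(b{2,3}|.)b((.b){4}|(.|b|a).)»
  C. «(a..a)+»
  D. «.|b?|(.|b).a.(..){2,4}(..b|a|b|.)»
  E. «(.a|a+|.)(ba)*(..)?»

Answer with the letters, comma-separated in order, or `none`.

A → no match — must end with "a"
B → no match
C → no match — must start with "a"
D → match
E → no match

D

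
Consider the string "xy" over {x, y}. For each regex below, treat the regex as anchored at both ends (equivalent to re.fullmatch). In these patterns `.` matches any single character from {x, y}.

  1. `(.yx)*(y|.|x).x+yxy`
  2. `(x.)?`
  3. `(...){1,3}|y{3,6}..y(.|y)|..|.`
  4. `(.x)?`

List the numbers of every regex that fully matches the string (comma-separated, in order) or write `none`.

1 → no match — must end with "xyxy"
2 → match
3 → match
4 → no match

2, 3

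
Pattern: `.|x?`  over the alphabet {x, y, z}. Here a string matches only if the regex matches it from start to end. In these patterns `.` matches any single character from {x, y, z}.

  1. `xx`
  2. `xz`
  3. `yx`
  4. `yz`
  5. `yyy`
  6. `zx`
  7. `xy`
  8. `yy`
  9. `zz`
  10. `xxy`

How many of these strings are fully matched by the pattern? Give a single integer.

1 → no match
2 → no match
3 → no match
4 → no match
5 → no match
6 → no match
7 → no match
8 → no match
9 → no match
10 → no match
Total matched: 0

0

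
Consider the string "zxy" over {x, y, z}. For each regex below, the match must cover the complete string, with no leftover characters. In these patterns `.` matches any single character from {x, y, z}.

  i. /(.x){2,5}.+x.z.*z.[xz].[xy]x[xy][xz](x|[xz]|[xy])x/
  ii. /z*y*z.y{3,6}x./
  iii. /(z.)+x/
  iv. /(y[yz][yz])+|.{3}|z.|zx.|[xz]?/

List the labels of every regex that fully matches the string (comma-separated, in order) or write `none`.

iv

i → no match — must end with "x"
ii → no match
iii → no match — must end with "x"
iv → match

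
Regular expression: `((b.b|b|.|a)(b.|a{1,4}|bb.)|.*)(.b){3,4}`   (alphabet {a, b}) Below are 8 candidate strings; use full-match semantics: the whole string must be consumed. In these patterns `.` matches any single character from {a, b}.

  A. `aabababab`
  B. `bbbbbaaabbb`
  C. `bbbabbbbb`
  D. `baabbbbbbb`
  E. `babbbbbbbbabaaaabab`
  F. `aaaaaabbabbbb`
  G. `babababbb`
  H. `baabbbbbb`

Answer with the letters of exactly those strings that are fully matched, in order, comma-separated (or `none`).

A, C, D, G, H

A. `aabababab` → match
B. `bbbbbaaabbb` → no match
C. `bbbabbbbb` → match
D. `baabbbbbbb` → match
E → no match
F → no match
G. `babababbb` → match
H. `baabbbbbb` → match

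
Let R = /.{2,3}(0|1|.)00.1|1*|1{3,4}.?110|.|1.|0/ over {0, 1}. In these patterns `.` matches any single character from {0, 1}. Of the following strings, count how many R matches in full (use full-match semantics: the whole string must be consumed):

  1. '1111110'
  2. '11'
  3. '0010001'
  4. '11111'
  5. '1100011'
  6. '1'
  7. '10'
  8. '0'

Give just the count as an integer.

1 → match
2 → match
3 → match
4 → match
5 → match
6 → match
7 → match
8 → match
Total matched: 8

8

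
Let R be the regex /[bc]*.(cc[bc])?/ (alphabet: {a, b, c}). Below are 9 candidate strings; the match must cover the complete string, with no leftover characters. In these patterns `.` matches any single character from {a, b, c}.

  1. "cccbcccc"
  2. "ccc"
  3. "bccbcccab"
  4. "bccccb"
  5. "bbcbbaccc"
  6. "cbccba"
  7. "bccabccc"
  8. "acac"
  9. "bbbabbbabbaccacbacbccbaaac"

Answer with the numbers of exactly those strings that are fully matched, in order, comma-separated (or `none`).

1, 2, 4, 5, 6

1 → match
2 → match
3 → no match
4 → match
5 → match
6 → match
7 → no match
8 → no match
9 → no match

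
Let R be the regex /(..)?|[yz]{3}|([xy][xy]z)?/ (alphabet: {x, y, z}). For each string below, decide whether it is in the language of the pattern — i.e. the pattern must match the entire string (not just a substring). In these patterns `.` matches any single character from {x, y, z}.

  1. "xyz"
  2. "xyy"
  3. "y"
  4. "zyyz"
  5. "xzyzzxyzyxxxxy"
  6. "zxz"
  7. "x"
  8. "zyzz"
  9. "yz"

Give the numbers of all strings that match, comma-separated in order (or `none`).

1 → match
2 → no match
3 → no match
4 → no match
5 → no match
6 → no match
7 → no match
8 → no match
9 → match

1, 9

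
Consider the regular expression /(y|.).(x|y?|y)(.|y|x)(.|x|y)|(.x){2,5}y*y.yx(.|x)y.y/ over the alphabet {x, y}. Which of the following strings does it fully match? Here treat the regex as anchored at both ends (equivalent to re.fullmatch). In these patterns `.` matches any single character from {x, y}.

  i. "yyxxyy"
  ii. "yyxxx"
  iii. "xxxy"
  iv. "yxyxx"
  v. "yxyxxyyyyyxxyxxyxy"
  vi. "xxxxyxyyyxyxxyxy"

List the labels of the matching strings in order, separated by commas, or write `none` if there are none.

ii, iii, iv, vi

i. "yyxxyy" → no match
ii. "yyxxx" → match
iii. "xxxy" → match
iv. "yxyxx" → match
v → no match
vi → match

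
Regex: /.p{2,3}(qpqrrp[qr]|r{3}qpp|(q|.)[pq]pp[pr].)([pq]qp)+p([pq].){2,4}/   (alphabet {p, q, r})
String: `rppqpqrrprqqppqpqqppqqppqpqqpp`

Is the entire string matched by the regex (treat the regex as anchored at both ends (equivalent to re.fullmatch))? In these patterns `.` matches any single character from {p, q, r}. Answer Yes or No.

No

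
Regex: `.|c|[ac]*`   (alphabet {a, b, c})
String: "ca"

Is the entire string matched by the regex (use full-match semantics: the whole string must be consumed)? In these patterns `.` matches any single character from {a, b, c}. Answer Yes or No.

Yes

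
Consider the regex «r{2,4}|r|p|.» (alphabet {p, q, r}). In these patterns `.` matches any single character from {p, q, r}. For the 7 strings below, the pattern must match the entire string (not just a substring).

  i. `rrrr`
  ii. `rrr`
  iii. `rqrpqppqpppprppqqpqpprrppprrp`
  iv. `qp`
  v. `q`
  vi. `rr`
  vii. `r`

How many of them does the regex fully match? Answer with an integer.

5

i → match
ii → match
iii → no match
iv → no match
v → match
vi → match
vii → match
Total matched: 5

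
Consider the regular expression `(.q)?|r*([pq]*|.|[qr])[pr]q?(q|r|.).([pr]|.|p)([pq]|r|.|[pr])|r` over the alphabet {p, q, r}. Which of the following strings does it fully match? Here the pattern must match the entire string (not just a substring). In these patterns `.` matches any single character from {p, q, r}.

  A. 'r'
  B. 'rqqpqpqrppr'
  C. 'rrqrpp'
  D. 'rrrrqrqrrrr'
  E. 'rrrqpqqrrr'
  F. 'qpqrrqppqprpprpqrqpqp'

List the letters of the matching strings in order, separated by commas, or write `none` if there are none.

A → match
B → match
C → match
D → match
E → match
F → no match

A, B, C, D, E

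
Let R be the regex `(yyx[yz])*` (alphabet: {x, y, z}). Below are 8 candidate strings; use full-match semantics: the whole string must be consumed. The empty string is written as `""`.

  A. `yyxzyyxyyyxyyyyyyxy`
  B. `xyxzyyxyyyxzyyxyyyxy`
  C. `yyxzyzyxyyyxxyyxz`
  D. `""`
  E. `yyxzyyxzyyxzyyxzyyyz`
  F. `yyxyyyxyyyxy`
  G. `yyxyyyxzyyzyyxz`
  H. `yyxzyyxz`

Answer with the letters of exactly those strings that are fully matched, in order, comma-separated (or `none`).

A → no match
B → no match
C → no match
D → match
E → no match
F → match
G → no match
H → match

D, F, H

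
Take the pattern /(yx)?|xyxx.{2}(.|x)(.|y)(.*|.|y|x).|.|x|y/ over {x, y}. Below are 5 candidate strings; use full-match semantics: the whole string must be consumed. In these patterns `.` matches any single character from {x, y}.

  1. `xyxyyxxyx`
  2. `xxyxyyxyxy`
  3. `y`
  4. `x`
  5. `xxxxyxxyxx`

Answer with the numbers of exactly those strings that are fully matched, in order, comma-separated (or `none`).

1 → no match
2 → no match
3 → match
4 → match
5 → no match

3, 4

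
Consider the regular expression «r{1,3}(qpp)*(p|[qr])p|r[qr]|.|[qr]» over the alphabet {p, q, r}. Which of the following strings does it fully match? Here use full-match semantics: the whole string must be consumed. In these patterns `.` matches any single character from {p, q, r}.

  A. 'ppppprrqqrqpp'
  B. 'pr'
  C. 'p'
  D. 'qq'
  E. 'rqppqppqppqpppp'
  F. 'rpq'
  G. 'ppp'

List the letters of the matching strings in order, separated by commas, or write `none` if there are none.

C, E

A → no match
B. 'pr' → no match
C. 'p' → match
D. 'qq' → no match
E → match
F. 'rpq' → no match
G. 'ppp' → no match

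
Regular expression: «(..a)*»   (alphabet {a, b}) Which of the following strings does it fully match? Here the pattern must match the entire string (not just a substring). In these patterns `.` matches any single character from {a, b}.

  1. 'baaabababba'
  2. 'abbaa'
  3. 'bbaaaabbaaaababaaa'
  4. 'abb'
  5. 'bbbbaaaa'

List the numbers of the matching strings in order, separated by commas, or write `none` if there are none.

none

1 → no match
2 → no match
3 → no match
4 → no match
5 → no match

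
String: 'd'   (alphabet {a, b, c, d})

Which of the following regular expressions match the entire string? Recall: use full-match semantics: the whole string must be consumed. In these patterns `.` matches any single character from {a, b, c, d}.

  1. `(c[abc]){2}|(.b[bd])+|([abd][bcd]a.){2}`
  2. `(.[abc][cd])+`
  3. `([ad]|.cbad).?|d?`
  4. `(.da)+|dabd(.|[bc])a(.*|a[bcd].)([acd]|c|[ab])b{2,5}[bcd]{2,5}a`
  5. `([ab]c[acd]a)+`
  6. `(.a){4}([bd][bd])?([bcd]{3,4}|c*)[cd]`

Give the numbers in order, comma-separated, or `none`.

1 → no match
2 → no match
3 → match
4 → no match
5 → no match — must end with 'a'
6 → no match

3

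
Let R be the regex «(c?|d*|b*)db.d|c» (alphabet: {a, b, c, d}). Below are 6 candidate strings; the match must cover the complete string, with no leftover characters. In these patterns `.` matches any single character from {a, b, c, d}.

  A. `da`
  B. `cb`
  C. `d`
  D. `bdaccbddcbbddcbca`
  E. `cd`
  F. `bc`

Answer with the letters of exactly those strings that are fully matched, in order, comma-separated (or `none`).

none

A → no match
B → no match
C → no match
D → no match
E → no match
F → no match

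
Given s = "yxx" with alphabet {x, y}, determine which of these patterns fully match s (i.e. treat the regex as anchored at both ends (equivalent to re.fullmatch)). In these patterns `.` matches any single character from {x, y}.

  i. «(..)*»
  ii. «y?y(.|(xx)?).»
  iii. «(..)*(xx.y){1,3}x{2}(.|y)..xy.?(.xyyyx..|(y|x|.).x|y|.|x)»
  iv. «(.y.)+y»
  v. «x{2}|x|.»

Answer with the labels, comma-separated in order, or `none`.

ii

i → no match
ii → match
iii → no match
iv → no match — must end with "y"
v → no match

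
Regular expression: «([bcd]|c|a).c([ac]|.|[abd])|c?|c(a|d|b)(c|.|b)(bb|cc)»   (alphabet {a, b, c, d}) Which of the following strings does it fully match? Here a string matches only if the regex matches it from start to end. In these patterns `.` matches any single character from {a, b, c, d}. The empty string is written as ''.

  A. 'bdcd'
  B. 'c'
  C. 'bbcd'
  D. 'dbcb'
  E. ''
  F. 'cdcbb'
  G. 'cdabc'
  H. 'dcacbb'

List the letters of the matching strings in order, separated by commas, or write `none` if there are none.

A, B, C, D, E, F

A → match
B → match
C → match
D → match
E → match
F → match
G → no match
H → no match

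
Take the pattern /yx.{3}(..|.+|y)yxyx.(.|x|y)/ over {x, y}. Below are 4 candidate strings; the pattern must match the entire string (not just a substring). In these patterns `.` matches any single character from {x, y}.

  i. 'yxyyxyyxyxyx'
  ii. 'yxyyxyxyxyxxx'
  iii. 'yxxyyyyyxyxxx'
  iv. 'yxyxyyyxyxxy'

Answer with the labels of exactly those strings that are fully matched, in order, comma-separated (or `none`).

i → match
ii → match
iii → match
iv → match

i, ii, iii, iv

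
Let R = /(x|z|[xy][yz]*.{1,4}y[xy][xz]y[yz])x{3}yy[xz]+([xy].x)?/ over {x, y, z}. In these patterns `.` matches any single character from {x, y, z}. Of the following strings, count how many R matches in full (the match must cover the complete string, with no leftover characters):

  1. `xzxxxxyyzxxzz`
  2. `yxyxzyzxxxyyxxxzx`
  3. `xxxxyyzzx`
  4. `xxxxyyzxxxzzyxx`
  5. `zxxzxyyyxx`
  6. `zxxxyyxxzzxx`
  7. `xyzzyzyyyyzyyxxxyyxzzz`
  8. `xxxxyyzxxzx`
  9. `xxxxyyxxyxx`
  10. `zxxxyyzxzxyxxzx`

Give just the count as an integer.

1 → no match
2 → match
3 → match
4 → match
5 → no match
6 → match
7 → match
8 → match
9 → match
10 → no match
Total matched: 7

7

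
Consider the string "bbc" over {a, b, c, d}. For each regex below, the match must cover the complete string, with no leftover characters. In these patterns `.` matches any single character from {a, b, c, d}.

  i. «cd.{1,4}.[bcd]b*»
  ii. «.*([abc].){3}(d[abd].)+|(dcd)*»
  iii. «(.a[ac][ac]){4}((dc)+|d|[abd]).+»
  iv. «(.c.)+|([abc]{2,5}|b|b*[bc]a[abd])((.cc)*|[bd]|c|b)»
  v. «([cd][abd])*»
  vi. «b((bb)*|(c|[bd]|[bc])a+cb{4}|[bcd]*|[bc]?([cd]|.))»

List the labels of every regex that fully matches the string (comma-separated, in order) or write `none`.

iv, vi

i → no match — must start with "cd"
ii → no match
iii → no match
iv → match
v → no match
vi → match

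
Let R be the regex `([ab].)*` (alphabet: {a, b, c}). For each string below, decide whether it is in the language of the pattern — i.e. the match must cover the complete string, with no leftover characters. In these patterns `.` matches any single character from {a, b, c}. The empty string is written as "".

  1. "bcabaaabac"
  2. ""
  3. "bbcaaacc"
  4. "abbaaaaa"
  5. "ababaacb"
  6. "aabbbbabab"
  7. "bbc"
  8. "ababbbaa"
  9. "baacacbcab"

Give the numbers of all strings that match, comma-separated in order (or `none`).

1, 2, 4, 6, 8, 9

1. "bcabaaabac" → match
2. "" → match
3. "bbcaaacc" → no match
4. "abbaaaaa" → match
5. "ababaacb" → no match
6. "aabbbbabab" → match
7. "bbc" → no match
8. "ababbbaa" → match
9. "baacacbcab" → match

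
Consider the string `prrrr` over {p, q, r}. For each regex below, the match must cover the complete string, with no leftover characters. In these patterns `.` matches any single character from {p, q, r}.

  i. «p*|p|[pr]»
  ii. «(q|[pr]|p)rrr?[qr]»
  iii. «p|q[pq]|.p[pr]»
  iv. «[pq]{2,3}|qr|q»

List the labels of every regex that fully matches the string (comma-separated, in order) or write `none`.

i → no match
ii → match
iii → no match
iv → no match

ii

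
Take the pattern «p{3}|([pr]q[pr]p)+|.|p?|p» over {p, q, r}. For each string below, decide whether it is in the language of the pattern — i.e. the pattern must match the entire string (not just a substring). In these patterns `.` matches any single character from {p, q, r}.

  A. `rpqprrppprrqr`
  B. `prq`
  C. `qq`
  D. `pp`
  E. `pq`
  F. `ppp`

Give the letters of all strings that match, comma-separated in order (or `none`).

F

A → no match
B → no match
C → no match
D → no match
E → no match
F → match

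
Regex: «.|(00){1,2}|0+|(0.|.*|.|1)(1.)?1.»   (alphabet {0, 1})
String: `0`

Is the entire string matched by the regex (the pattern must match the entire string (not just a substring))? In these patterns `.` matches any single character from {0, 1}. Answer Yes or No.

Yes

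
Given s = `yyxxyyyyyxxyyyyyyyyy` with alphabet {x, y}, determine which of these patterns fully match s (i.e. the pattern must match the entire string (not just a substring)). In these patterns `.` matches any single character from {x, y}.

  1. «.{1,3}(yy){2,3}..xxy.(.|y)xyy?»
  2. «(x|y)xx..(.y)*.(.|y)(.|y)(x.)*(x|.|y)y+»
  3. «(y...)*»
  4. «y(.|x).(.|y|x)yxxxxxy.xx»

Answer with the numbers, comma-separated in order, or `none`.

1 → no match
2 → no match
3 → match
4 → no match — must end with `xx`

3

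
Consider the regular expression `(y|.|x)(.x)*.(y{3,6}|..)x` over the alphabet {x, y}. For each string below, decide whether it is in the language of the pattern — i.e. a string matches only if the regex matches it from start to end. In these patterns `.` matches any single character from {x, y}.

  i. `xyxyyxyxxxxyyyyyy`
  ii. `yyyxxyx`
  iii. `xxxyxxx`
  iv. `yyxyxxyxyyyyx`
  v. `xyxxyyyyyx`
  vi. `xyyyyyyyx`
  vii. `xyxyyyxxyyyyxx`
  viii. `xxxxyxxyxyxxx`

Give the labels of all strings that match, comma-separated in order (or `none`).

i → no match — must end with `x`
ii. `yyyxxyx` → no match
iii. `xxxyxxx` → match
iv → no match
v. `xyxxyyyyyx` → match
vi. `xyyyyyyyx` → match
vii → no match
viii → no match

iii, v, vi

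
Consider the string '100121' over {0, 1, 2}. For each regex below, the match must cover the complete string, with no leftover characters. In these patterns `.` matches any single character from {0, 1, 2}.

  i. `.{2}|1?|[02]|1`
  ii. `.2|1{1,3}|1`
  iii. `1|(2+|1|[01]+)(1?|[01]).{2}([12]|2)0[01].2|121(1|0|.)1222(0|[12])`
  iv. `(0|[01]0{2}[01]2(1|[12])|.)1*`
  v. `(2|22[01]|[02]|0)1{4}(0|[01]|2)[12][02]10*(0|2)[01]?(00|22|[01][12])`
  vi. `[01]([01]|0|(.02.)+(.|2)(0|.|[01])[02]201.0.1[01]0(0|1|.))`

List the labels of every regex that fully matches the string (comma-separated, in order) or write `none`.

i → no match
ii → no match
iii → no match
iv → match
v → no match
vi → no match

iv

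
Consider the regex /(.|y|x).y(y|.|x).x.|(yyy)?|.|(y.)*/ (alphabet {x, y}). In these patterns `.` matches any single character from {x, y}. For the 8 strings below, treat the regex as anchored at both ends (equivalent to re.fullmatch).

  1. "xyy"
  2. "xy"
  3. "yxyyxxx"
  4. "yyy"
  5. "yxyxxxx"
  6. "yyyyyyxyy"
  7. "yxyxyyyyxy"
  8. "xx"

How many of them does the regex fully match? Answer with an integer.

1 → no match
2 → no match
3 → match
4 → match
5 → match
6 → no match
7 → no match
8 → no match
Total matched: 3

3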